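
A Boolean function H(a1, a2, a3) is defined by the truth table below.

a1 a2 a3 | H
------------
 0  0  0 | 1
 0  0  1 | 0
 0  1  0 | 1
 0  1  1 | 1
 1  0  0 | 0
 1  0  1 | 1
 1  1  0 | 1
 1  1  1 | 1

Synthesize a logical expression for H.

H is 0 on only 2 rows — (0,0,1), (1,0,0). Writing each as a minterm (¬a1·¬a2·a3, a1·¬a2·¬a3) and OR-ing them characterizes exactly where H=0, so H is the negation of that disjunction.

H(a1, a2, a3) = ~(((~a1 & ~a2) & a3) | ((a1 & ~a2) & ~a3))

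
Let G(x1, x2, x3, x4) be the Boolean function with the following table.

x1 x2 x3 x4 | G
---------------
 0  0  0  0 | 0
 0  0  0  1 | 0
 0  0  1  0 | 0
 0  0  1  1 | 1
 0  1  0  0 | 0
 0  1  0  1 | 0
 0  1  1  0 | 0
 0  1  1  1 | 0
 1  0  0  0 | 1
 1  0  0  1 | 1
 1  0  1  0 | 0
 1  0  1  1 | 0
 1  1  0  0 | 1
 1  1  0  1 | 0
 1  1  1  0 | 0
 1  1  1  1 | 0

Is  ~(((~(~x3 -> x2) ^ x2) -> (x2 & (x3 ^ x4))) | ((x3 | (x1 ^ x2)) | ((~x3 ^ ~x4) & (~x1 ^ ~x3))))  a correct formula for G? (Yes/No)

Check the formula against G row by row:
  x1=0, x2=0, x3=0, x4=0: formula gives 1, but G = 0 ✗
Since they disagree at (0,0,0,0), the expression is not a correct formula for G.

No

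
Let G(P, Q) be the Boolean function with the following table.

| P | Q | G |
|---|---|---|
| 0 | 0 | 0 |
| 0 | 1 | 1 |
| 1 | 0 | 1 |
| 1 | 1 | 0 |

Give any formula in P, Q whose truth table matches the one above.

G(P, Q) = P XOR Q

The output is 1 exactly when an odd number of inputs are 1 — the 2-way XOR (parity).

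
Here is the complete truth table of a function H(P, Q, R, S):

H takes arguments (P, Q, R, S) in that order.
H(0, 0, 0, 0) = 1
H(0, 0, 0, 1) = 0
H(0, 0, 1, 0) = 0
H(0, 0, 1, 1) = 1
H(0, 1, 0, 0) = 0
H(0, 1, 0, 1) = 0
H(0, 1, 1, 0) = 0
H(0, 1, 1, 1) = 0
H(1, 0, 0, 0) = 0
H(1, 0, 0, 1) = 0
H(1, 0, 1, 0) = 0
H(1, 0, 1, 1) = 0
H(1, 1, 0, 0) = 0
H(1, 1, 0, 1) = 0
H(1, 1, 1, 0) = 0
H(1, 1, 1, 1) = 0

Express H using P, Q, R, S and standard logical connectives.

H(P, Q, R, S) = (((¬P ∧ ¬Q) ∧ ¬R) ∧ ¬S) ∨ (((¬P ∧ ¬Q) ∧ R) ∧ S)

H=1 on 2 inputs: (0,0,0,0), (0,0,1,1). Reading each as a conjunction of literals (¬P·¬Q·¬R·¬S, ¬P·¬Q·R·S) and taking the OR gives the canonical DNF.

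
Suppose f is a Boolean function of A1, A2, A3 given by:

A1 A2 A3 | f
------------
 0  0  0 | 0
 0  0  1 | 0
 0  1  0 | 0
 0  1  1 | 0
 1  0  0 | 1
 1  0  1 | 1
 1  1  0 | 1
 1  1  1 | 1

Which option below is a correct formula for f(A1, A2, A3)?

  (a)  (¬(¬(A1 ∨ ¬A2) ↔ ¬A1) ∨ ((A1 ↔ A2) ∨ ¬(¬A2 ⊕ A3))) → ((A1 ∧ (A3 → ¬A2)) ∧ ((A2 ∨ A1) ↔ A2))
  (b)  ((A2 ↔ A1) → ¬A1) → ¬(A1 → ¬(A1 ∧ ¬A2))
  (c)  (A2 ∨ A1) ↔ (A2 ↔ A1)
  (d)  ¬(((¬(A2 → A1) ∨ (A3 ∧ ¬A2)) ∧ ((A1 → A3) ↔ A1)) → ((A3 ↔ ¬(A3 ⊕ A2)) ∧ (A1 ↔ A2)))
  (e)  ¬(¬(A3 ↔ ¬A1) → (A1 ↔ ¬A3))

b

(a) disagrees with f on (0,1,1) (formula → 1, table → 0); rule it out.
(c) disagrees with f on (1,0,0) (formula → 0, table → 1); rule it out.
(d) disagrees with f on (1,0,0) (formula → 0, table → 1); rule it out.
(e) disagrees with f on (0,0,0) (formula → 1, table → 0); rule it out.
(b) is the remaining candidate, and it agrees with f on all 8 inputs.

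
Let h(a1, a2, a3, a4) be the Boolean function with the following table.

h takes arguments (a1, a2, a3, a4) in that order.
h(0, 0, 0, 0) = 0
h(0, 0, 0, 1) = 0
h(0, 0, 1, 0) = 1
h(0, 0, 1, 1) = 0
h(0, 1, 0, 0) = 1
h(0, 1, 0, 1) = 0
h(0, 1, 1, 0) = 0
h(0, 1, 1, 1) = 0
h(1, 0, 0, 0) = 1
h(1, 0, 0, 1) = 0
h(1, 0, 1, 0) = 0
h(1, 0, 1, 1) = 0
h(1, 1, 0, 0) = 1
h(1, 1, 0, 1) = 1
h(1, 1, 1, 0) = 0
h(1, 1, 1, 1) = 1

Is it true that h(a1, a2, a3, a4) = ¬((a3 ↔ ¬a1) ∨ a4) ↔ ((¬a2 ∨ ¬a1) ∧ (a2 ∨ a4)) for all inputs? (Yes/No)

Evaluate ¬((a3 ↔ ¬a1) ∨ a4) ↔ ((¬a2 ∨ ¬a1) ∧ (a2 ∨ a4)) on each row and compare to h:
  a1=0, a2=0, a3=0, a4=0: formula gives 0, h = 0 ✓
  a1=0, a2=0, a3=0, a4=1: formula gives 0, h = 0 ✓
  a1=0, a2=0, a3=1, a4=0: formula gives 1, h = 1 ✓
  a1=0, a2=0, a3=1, a4=1: formula gives 0, h = 0 ✓
  …and likewise for the remaining 12 rows.
Every row agrees, so the formula is equivalent.

Yes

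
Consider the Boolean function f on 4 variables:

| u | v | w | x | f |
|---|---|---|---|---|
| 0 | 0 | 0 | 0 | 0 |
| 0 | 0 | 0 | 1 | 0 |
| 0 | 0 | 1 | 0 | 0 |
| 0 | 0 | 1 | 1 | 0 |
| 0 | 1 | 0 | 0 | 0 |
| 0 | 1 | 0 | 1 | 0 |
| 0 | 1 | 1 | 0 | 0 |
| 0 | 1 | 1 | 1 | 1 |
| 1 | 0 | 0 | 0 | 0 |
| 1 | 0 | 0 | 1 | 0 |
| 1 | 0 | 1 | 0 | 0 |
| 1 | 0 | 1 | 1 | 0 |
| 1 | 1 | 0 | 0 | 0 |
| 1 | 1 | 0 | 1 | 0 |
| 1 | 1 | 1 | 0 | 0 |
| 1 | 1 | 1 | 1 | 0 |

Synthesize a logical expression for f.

f(u, v, w, x) = ((¬u ∧ v) ∧ w) ∧ x

f is 1 on exactly one input, (0,1,1,1), whose minterm is ¬u·v·w·x. So f is just that conjunction.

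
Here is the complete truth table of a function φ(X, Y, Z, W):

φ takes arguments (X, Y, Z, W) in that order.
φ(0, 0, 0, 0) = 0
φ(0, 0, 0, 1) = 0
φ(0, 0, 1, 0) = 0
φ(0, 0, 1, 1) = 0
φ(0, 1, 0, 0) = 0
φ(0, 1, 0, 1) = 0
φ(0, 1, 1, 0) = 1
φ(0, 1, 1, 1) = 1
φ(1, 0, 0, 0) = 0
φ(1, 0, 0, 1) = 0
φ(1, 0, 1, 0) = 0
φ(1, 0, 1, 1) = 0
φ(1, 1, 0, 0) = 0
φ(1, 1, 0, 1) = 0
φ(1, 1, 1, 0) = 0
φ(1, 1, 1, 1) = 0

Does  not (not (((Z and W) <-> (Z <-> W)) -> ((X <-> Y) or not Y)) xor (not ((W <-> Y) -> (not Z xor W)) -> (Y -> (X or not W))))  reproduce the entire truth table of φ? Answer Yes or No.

Yes

Evaluate not (not (((Z and W) <-> (Z <-> W)) -> ((X <-> Y) or not Y)) xor (not ((W <-> Y) -> (not Z xor W)) -> (Y -> (X or not W)))) on each row and compare to φ:
  X=0, Y=0, Z=0, W=0: formula gives 0, φ = 0 ✓
  X=0, Y=0, Z=0, W=1: formula gives 0, φ = 0 ✓
  X=0, Y=0, Z=1, W=0: formula gives 0, φ = 0 ✓
  X=0, Y=0, Z=1, W=1: formula gives 0, φ = 0 ✓
  … (the remaining 12 rows also agree.)
No disagreement on any input; they are logically equivalent.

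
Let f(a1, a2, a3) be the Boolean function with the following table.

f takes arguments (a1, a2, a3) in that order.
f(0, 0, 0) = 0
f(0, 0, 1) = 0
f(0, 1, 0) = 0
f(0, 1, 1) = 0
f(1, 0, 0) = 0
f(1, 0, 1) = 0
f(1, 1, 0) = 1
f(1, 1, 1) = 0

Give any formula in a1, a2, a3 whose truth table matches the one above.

Only row (1,1,0) gives 1. That row's minterm a1·a2·¬a3 is f directly.

f(a1, a2, a3) = (a1 · a2) · a3'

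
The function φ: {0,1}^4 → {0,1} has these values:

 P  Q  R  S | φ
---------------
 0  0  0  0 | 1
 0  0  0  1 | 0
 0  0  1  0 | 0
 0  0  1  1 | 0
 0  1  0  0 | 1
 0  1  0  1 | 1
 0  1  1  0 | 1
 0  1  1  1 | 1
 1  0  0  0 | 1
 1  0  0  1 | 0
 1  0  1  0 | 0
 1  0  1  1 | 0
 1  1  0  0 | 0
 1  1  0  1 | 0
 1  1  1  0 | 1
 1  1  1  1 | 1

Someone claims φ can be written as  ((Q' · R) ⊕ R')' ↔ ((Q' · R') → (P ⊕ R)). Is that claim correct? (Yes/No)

Check the formula against φ row by row:
  P=0, Q=0, R=0, S=0: formula gives 1, φ = 1 ✓
  P=0, Q=0, R=0, S=1: formula gives 1, but φ = 0 ✗
Since they disagree at (0,0,0,1), the expression is not a correct formula for φ.

No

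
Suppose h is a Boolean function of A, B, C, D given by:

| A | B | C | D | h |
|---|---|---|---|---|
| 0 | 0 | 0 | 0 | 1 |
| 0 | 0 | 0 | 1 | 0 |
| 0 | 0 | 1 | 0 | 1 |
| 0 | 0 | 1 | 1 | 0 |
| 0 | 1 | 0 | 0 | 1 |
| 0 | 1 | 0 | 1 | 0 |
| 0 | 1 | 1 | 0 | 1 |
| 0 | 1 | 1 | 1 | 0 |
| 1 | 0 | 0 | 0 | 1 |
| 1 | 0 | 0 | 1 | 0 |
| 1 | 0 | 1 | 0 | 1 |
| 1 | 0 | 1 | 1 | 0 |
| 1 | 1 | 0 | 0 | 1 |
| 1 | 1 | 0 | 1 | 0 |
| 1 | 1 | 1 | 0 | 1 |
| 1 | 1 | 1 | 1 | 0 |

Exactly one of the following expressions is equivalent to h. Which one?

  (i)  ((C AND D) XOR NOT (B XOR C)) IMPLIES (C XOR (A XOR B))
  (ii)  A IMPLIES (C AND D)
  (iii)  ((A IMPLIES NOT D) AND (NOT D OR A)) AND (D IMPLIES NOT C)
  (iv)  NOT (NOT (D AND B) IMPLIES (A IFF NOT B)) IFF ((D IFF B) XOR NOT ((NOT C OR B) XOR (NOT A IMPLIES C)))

iii

(i) disagrees with h on (0,0,0,0) (formula → 0, table → 1); rule it out.
(ii) disagrees with h on (0,0,0,1) (formula → 1, table → 0); rule it out.
(iv) disagrees with h on (0,1,1,0) (formula → 0, table → 1); rule it out.
(iii) is the remaining candidate, and it agrees with h on all 16 inputs.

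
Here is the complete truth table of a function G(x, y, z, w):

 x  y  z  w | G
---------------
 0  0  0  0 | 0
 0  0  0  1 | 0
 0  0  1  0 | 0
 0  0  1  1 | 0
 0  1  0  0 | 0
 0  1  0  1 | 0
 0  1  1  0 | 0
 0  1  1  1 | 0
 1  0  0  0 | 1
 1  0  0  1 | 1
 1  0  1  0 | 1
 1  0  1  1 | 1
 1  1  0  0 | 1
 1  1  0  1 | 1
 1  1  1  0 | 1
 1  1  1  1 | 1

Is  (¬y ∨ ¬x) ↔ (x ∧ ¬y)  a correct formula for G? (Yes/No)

Evaluate (¬y ∨ ¬x) ↔ (x ∧ ¬y) on each row and compare to G:
  x=0, y=0, z=0, w=0: formula gives 0, G = 0 ✓
  x=0, y=0, z=0, w=1: formula gives 0, G = 0 ✓
  x=0, y=0, z=1, w=0: formula gives 0, G = 0 ✓
  x=0, y=0, z=1, w=1: formula gives 0, G = 0 ✓
  … (the remaining 12 rows also agree.)
Every row agrees, so the formula is equivalent.

Yes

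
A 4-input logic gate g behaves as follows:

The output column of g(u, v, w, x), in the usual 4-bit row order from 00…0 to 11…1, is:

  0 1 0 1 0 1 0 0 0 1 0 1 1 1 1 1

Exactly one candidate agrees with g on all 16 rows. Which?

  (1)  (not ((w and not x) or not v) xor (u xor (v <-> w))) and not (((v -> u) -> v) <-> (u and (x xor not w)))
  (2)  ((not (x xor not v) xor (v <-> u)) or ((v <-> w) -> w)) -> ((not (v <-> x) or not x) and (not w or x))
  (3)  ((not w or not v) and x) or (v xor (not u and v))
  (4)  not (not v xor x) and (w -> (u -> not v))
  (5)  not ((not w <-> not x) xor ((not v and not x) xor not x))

3

(1) fails at (0,0,0,1): the formula yields 0, g is 1.
(2) fails at (0,0,0,0): the formula yields 1, g is 0.
(4) fails at (0,1,0,0): the formula yields 1, g is 0.
(5) fails at (0,0,1,0): the formula yields 1, g is 0.
Only (3) survives; checking it on all 16 rows confirms it matches g.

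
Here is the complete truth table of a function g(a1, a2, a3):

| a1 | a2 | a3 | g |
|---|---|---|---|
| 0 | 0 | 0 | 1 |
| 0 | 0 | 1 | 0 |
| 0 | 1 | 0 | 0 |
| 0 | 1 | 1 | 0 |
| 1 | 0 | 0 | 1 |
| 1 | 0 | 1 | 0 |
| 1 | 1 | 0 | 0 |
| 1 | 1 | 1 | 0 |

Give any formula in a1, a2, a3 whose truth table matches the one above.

g(a1, a2, a3) = ((~a1 & ~a2) & ~a3) | ((a1 & ~a2) & ~a3)

The 1-rows are (0,0,0), (1,0,0). Each contributes one minterm — ¬a1·¬a2·¬a3; a1·¬a2·¬a3 — and their disjunction is a sum-of-products form of g.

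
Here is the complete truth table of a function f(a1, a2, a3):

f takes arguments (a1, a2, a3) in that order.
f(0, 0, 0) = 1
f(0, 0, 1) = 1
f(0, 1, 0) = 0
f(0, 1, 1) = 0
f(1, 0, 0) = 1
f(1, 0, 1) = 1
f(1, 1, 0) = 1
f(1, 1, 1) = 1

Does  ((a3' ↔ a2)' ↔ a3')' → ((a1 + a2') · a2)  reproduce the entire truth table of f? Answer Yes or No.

Yes

Check the formula against f row by row:
  a1=0, a2=0, a3=0: formula gives 1, f = 1 ✓
  a1=0, a2=0, a3=1: formula gives 1, f = 1 ✓
  a1=0, a2=1, a3=0: formula gives 0, f = 0 ✓
  a1=0, a2=1, a3=1: formula gives 0, f = 0 ✓
  a1=1, a2=0, a3=0: formula gives 1, f = 1 ✓
  …and likewise for the remaining 3 rows.
All 8 rows match — the expression computes f exactly.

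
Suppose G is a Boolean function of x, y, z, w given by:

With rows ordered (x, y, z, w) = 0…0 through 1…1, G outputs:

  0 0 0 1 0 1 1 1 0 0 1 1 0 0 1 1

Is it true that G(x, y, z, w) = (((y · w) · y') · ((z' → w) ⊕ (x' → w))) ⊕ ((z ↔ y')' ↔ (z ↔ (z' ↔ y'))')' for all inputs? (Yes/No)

No

Check the formula against G row by row:
  x=0, y=0, z=0, w=0: formula gives 0, G = 0 ✓
  x=0, y=0, z=0, w=1: formula gives 0, G = 0 ✓
  x=0, y=0, z=1, w=0: formula gives 1, but G = 0 ✗
Since they disagree at (0,0,1,0), the expression is not a correct formula for G.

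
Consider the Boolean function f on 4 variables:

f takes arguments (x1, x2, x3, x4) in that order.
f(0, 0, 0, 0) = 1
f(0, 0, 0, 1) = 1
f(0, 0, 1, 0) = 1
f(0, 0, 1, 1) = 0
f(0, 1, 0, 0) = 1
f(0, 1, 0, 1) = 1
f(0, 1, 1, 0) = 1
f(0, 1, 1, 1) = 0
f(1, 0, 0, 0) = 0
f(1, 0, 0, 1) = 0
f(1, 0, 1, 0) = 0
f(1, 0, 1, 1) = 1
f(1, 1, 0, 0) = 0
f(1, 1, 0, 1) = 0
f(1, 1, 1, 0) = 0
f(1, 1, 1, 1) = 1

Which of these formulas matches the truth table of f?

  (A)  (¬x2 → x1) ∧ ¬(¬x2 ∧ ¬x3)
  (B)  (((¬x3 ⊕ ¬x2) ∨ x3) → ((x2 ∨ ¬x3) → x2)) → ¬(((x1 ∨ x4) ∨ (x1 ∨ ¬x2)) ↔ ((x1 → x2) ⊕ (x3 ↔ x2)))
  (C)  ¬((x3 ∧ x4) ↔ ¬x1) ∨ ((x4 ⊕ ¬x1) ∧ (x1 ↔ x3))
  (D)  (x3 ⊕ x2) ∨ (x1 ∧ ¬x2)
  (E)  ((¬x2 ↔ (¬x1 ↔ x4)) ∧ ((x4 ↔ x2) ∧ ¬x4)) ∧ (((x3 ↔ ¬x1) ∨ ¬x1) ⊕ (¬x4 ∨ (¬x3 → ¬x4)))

(A) fails at (0,0,0,0): the formula yields 0, f is 1.
(B) fails at (0,0,1,0): the formula yields 0, f is 1.
(D) fails at (0,0,0,0): the formula yields 0, f is 1.
(E) fails at (0,0,0,0): the formula yields 0, f is 1.
Only (C) survives; checking it on all 16 rows confirms it matches f.

C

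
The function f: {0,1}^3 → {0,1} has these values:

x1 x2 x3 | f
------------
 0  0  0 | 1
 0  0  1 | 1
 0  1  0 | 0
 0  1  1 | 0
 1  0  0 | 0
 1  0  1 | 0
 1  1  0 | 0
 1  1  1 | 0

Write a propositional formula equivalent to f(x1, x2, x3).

f(x1, x2, x3) = ((not x1 and not x2) and not x3) or ((not x1 and not x2) and x3)

Collect the rows where f=1 — (0,0,0), (0,0,1) — and write one minterm per row: ¬x1·¬x2·¬x3, ¬x1·¬x2·x3. Their union (logical OR) reproduces the table exactly.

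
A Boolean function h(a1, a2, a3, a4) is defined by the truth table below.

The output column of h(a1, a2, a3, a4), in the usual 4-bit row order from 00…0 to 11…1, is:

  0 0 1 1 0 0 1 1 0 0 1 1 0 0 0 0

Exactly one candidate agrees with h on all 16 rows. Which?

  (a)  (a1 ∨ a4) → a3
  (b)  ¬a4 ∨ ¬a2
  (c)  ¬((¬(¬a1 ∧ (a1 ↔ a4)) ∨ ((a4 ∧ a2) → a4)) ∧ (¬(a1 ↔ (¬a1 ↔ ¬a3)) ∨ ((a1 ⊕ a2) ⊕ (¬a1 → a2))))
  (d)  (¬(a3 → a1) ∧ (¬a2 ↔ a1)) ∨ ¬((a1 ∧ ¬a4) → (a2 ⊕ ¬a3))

(a) disagrees with h on (0,0,0,0) (formula → 1, table → 0); rule it out.
(b) disagrees with h on (0,0,0,0) (formula → 1, table → 0); rule it out.
(d) disagrees with h on (0,0,1,0) (formula → 0, table → 1); rule it out.
(c) is the remaining candidate, and it agrees with h on all 16 inputs.

c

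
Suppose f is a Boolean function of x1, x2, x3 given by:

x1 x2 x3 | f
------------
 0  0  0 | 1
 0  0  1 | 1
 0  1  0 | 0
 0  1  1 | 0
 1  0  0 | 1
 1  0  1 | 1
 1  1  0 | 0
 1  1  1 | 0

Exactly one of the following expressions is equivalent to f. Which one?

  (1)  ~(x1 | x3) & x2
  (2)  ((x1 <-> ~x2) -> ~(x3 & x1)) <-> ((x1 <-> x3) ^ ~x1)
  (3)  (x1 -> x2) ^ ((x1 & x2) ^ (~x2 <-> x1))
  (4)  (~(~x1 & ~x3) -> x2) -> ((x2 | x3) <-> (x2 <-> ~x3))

(1): at (0,0,0) it gives 0, but f = 1 — eliminated.
(2): at (0,0,0) it gives 0, but f = 1 — eliminated.
(4): at (0,1,0) it gives 1, but f = 0 — eliminated.
(3) is the remaining candidate, and it agrees with f on all 8 inputs.

3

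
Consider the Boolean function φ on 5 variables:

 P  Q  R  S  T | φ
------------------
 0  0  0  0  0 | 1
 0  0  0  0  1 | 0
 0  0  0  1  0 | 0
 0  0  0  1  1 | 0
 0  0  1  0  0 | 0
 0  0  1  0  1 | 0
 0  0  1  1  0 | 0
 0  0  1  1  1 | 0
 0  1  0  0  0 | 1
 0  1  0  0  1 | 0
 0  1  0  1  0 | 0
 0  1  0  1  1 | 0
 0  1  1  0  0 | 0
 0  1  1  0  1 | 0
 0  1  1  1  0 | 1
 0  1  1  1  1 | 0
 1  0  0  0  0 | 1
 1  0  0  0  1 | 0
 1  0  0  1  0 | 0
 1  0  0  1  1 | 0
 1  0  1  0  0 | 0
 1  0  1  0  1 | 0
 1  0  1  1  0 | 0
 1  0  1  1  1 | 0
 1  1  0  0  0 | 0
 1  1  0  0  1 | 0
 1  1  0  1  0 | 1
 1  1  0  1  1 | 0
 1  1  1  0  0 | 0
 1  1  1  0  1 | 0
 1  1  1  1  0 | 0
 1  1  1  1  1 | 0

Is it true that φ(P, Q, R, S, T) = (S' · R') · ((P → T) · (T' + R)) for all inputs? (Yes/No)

No

Test each input against both φ and the formula:
  P=0, Q=0, R=0, S=0, T=0: formula gives 1, φ = 1 ✓
  P=0, Q=0, R=0, S=0, T=1: formula gives 0, φ = 0 ✓
  P=0, Q=0, R=0, S=1, T=0: formula gives 0, φ = 0 ✓
  P=0, Q=0, R=0, S=1, T=1: formula gives 0, φ = 0 ✓
  …
  P=0, Q=1, R=1, S=1, T=0: formula gives 0, but φ = 1 ✗
Since they disagree at (0,1,1,1,0), the expression is not a correct formula for φ.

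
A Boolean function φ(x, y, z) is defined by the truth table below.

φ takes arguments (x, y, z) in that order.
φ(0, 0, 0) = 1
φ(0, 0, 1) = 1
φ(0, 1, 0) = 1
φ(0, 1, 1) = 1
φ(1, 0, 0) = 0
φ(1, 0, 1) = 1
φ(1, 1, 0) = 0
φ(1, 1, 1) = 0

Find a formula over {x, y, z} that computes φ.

φ(x, y, z) = ~((((x & ~y) & ~z) | ((x & y) & ~z)) | ((x & y) & z))

The 0-rows are (1,0,0), (1,1,0), (1,1,1). Take each as a conjunction (x·¬y·¬z, x·y·¬z, x·y·z), form their disjunction, and complement — that gives a formula that is 1 everywhere φ is.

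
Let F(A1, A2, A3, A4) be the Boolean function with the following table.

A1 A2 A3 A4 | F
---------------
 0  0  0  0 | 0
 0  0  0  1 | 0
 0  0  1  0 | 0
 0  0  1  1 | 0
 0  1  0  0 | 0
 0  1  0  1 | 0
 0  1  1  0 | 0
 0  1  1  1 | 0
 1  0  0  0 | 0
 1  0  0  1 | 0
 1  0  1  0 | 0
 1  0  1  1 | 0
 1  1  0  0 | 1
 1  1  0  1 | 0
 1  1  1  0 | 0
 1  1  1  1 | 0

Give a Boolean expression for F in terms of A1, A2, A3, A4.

F(A1, A2, A3, A4) = ((A1 AND A2) AND NOT A3) AND NOT A4

F is 1 on exactly one input, (1,1,0,0), whose minterm is A1·A2·¬A3·¬A4. So F is just that conjunction.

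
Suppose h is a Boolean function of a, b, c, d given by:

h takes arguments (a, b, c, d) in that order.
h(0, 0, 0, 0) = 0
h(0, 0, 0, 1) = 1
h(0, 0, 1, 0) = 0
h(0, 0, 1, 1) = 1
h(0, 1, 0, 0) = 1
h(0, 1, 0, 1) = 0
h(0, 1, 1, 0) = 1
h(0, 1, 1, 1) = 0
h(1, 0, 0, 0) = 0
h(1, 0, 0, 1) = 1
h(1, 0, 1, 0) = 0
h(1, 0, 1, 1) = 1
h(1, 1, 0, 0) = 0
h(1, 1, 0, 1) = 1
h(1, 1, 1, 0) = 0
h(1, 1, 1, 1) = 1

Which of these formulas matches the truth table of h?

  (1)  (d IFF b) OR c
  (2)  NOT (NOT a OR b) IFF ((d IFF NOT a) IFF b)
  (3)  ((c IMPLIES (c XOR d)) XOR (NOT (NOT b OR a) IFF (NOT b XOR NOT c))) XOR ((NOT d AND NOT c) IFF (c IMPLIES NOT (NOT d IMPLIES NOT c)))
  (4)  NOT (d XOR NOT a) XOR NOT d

2

(1) disagrees with h on (0,0,0,0) (formula → 1, table → 0); rule it out.
(3) disagrees with h on (0,0,0,0) (formula → 1, table → 0); rule it out.
(4) disagrees with h on (0,0,0,0) (formula → 1, table → 0); rule it out.
Only (2) survives; checking it on all 16 rows confirms it matches h.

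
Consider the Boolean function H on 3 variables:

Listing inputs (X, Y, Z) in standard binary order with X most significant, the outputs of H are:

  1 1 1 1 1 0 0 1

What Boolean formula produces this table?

The 0-rows are (1,0,1), (1,1,0). Take each as a conjunction (X·¬Y·Z, X·Y·¬Z), form their disjunction, and complement — that gives a formula that is 1 everywhere H is.

H(X, Y, Z) = (((X · Y') · Z) + ((X · Y) · Z'))'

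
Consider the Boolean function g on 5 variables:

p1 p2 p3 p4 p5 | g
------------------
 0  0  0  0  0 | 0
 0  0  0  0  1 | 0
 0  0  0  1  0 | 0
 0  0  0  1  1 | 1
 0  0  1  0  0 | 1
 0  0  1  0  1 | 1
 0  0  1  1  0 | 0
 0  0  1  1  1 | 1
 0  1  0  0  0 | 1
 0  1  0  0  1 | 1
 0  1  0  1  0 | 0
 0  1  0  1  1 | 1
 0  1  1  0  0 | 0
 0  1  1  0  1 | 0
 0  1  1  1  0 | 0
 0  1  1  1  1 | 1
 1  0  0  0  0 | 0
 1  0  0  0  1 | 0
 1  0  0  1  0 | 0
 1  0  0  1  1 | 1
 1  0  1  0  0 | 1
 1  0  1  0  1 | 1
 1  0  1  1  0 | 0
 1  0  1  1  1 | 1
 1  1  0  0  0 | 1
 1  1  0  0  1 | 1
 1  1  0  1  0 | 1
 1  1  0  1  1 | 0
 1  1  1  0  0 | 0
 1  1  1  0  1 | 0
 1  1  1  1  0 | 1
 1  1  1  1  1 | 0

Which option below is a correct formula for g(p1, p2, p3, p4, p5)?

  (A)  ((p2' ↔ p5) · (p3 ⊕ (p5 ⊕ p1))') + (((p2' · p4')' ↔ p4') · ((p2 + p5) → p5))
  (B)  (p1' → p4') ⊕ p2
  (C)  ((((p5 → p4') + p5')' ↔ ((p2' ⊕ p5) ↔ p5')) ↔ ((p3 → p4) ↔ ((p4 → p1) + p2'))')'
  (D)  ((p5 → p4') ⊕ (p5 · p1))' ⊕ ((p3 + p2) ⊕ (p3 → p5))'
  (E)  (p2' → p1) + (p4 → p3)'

(A) fails at (0,0,0,1,1): the formula yields 0, g is 1.
(B) fails at (0,0,0,0,0): the formula yields 1, g is 0.
(D) fails at (0,0,1,0,0): the formula yields 0, g is 1.
(E) fails at (0,0,0,1,0): the formula yields 1, g is 0.
That leaves (C). Evaluating it on every row reproduces the table of g exactly.

C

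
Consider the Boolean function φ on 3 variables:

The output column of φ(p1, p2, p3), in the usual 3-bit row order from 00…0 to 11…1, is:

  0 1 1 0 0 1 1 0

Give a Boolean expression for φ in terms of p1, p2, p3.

φ=1 on 4 inputs: (0,0,1), (0,1,0), (1,0,1), (1,1,0). Reading each as a conjunction of literals (¬p1·¬p2·p3, ¬p1·p2·¬p3, p1·¬p2·p3, p1·p2·¬p3) and taking the OR gives the canonical DNF.

φ(p1, p2, p3) = ((((NOT p1 AND NOT p2) AND p3) OR ((NOT p1 AND p2) AND NOT p3)) OR ((p1 AND NOT p2) AND p3)) OR ((p1 AND p2) AND NOT p3)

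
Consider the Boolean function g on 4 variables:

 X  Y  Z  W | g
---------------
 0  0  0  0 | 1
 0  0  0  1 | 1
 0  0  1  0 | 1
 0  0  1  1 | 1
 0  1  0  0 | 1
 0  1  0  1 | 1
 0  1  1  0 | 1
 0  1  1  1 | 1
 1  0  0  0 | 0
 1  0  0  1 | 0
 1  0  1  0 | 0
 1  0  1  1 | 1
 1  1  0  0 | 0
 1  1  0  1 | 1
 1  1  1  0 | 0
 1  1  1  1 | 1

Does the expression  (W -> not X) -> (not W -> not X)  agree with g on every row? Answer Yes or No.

No

Check the formula against g row by row:
  X=0, Y=0, Z=0, W=0: formula gives 1, g = 1 ✓
  X=0, Y=0, Z=0, W=1: formula gives 1, g = 1 ✓
  X=0, Y=0, Z=1, W=0: formula gives 1, g = 1 ✓
  X=0, Y=0, Z=1, W=1: formula gives 1, g = 1 ✓
  …
  X=1, Y=0, Z=0, W=1: formula gives 1, but g = 0 ✗
Row (1,0,0,1) is a counterexample, so the formula is not equivalent to g.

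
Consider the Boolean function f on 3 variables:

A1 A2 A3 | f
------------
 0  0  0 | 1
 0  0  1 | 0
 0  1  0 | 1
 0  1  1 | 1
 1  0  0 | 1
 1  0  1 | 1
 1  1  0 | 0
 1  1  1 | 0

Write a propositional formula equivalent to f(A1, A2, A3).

f is 0 on only 3 rows — (0,0,1), (1,1,0), (1,1,1). Writing each as a minterm (¬A1·¬A2·A3, A1·A2·¬A3, A1·A2·A3) and OR-ing them characterizes exactly where f=0, so f is the negation of that disjunction.

f(A1, A2, A3) = ¬((((¬A1 ∧ ¬A2) ∧ A3) ∨ ((A1 ∧ A2) ∧ ¬A3)) ∨ ((A1 ∧ A2) ∧ A3))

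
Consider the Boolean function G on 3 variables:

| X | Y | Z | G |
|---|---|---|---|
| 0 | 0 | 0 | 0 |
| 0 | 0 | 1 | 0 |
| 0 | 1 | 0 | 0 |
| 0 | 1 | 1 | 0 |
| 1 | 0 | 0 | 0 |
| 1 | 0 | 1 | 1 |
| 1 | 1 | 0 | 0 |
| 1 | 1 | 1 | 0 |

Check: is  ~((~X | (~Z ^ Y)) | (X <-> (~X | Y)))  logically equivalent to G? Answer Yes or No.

Test each input against both G and the formula:
  X=0, Y=0, Z=0: formula gives 0, G = 0 ✓
  X=0, Y=0, Z=1: formula gives 0, G = 0 ✓
  X=0, Y=1, Z=0: formula gives 0, G = 0 ✓
  X=0, Y=1, Z=1: formula gives 0, G = 0 ✓
  X=1, Y=0, Z=0: formula gives 0, G = 0 ✓
  …and likewise for the remaining 3 rows.
No disagreement on any input; they are logically equivalent.

Yes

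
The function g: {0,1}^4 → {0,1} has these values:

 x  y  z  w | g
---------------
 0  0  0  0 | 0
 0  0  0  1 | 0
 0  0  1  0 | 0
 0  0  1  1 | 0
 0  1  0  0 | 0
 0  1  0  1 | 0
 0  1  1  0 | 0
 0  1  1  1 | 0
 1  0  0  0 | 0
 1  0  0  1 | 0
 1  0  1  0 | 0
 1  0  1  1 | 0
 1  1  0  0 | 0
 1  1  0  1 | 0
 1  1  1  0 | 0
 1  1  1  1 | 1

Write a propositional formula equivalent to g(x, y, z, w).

The output is 1 only when every input is 1 — the AND of all inputs.

g(x, y, z, w) = ((x AND y) AND z) AND w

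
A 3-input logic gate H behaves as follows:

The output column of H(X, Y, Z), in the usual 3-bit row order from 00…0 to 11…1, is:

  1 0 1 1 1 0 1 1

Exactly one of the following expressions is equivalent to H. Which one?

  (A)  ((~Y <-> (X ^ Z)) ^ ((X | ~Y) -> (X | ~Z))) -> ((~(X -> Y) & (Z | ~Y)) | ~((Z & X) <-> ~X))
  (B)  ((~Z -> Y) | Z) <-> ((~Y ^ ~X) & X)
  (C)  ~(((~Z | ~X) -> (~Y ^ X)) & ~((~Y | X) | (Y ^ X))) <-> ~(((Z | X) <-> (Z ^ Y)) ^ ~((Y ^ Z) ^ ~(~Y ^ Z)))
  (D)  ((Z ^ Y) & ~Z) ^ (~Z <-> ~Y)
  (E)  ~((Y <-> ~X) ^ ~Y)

D

(A) disagrees with H on (0,0,1) (formula → 1, table → 0); rule it out.
(B) disagrees with H on (0,1,0) (formula → 0, table → 1); rule it out.
(C) disagrees with H on (0,0,1) (formula → 1, table → 0); rule it out.
(E) disagrees with H on (0,0,0) (formula → 0, table → 1); rule it out.
Only (D) survives; checking it on all 8 rows confirms it matches H.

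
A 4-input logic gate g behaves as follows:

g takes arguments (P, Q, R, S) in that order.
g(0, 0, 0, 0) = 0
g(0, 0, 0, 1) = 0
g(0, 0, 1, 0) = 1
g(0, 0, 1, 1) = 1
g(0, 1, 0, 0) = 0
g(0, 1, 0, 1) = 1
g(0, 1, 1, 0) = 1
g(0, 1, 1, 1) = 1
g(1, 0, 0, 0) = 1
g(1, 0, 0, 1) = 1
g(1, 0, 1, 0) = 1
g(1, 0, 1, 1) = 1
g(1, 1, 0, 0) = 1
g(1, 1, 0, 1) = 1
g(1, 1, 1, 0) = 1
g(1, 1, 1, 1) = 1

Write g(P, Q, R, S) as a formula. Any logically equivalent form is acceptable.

g(P, Q, R, S) = ~(((((~P & ~Q) & ~R) & ~S) | (((~P & ~Q) & ~R) & S)) | (((~P & Q) & ~R) & ~S))

g is 0 on only 3 rows — (0,0,0,0), (0,0,0,1), (0,1,0,0). Writing each as a minterm (¬P·¬Q·¬R·¬S, ¬P·¬Q·¬R·S, ¬P·Q·¬R·¬S) and OR-ing them characterizes exactly where g=0, so g is the negation of that disjunction.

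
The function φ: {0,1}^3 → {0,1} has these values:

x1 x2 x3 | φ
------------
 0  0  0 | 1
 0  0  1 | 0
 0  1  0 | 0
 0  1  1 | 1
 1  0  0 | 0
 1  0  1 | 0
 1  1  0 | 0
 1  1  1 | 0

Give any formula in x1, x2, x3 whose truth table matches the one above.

φ=1 on 2 inputs: (0,0,0), (0,1,1). Reading each as a conjunction of literals (¬x1·¬x2·¬x3, ¬x1·x2·x3) and taking the OR gives the canonical DNF.

φ(x1, x2, x3) = ((NOT x1 AND NOT x2) AND NOT x3) OR ((NOT x1 AND x2) AND x3)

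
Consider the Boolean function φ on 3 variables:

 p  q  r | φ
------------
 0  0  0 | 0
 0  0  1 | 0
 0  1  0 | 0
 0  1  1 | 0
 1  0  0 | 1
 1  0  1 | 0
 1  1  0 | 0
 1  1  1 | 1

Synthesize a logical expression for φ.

φ(p, q, r) = ((p AND NOT q) AND NOT r) OR ((p AND q) AND r)

Collect the rows where φ=1 — (1,0,0), (1,1,1) — and write one minterm per row: p·¬q·¬r, p·q·r. Their union (logical OR) reproduces the table exactly.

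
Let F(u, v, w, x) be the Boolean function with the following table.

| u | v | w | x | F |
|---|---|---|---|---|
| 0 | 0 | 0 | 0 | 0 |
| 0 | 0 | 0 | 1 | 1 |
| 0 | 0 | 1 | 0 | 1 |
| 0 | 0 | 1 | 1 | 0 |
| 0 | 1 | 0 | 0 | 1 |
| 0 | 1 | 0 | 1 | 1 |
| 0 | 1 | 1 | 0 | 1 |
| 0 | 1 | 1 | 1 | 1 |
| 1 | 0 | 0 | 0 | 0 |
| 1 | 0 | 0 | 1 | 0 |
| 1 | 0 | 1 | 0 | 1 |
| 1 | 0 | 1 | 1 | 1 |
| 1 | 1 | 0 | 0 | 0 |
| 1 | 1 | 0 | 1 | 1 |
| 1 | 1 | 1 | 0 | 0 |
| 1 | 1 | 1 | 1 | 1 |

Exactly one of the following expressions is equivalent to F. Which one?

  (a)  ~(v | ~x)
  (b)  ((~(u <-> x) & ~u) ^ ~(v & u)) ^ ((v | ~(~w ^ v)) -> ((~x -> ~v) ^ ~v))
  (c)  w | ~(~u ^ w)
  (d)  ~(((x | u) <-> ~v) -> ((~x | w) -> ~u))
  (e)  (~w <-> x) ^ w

(a): at (0,0,1,0) it gives 0, but F = 1 — eliminated.
(c): at (0,0,0,1) it gives 0, but F = 1 — eliminated.
(d): at (0,0,0,1) it gives 0, but F = 1 — eliminated.
(e): at (0,0,1,0) it gives 0, but F = 1 — eliminated.
(b) is the remaining candidate, and it agrees with F on all 16 inputs.

b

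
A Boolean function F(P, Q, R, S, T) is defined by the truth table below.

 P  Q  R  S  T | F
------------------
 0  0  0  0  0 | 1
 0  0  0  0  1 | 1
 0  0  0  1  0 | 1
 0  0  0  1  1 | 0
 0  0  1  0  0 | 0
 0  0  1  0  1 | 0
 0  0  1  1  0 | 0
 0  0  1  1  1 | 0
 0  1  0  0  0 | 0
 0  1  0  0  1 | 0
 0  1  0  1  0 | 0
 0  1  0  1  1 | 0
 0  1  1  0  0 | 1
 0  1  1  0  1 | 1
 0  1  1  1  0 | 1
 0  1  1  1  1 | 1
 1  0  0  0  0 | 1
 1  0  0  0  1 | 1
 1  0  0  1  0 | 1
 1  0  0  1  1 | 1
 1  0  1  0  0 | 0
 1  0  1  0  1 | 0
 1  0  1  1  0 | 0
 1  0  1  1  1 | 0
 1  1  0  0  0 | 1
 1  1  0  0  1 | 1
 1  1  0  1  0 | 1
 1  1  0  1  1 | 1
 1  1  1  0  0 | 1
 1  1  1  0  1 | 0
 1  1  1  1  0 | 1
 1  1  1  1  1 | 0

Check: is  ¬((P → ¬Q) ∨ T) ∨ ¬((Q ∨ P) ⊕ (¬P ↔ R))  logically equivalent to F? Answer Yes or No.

No

Test each input against both F and the formula:
  P=0, Q=0, R=0, S=0, T=0: formula gives 1, F = 1 ✓
  P=0, Q=0, R=0, S=0, T=1: formula gives 1, F = 1 ✓
  P=0, Q=0, R=0, S=1, T=0: formula gives 1, F = 1 ✓
  P=0, Q=0, R=0, S=1, T=1: formula gives 1, but F = 0 ✗
Since they disagree at (0,0,0,1,1), the expression is not a correct formula for F.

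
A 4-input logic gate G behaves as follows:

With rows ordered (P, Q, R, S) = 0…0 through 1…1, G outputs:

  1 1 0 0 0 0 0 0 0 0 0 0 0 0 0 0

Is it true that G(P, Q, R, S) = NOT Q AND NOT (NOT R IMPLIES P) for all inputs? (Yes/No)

Yes

Test each input against both G and the formula:
  P=0, Q=0, R=0, S=0: formula gives 1, G = 1 ✓
  P=0, Q=0, R=0, S=1: formula gives 1, G = 1 ✓
  P=0, Q=0, R=1, S=0: formula gives 0, G = 0 ✓
  P=0, Q=0, R=1, S=1: formula gives 0, G = 0 ✓
  … (the remaining 12 rows also agree.)
All 16 rows match — the expression computes G exactly.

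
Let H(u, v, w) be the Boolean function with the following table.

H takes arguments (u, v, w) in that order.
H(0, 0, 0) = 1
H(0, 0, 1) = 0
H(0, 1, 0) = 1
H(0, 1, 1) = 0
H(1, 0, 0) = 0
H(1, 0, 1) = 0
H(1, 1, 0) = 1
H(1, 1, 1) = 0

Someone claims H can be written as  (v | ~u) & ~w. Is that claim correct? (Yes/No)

Test each input against both H and the formula:
  u=0, v=0, w=0: formula gives 1, H = 1 ✓
  u=0, v=0, w=1: formula gives 0, H = 0 ✓
  u=0, v=1, w=0: formula gives 1, H = 1 ✓
  u=0, v=1, w=1: formula gives 0, H = 0 ✓
  u=1, v=0, w=0: formula gives 0, H = 0 ✓
  …and likewise for the remaining 3 rows.
Every row agrees, so the formula is equivalent.

Yes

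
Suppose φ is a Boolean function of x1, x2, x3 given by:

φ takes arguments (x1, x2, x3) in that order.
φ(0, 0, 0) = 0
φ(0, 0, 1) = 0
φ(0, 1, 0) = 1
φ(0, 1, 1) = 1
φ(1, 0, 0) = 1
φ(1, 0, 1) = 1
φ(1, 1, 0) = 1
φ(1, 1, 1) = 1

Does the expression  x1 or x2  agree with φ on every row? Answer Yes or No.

Evaluate x1 or x2 on each row and compare to φ:
  x1=0, x2=0, x3=0: formula gives 0, φ = 0 ✓
  x1=0, x2=0, x3=1: formula gives 0, φ = 0 ✓
  x1=0, x2=1, x3=0: formula gives 1, φ = 1 ✓
  x1=0, x2=1, x3=1: formula gives 1, φ = 1 ✓
  x1=1, x2=0, x3=0: formula gives 1, φ = 1 ✓
  … (the remaining 3 rows also agree.)
Every row agrees, so the formula is equivalent.

Yes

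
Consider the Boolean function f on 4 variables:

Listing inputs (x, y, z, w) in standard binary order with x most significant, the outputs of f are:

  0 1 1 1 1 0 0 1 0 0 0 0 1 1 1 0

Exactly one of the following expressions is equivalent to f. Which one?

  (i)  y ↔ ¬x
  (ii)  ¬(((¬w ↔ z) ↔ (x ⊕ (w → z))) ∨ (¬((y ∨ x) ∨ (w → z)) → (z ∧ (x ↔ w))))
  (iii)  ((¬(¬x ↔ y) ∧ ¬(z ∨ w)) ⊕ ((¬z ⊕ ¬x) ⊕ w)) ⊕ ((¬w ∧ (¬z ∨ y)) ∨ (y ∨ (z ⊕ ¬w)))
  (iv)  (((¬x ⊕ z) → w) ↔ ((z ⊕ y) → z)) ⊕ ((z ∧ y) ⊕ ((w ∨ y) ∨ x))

(i) disagrees with f on (0,0,0,1) (formula → 0, table → 1); rule it out.
(ii) disagrees with f on (0,0,1,0) (formula → 0, table → 1); rule it out.
(iv) disagrees with f on (0,0,0,1) (formula → 0, table → 1); rule it out.
(iii) is the remaining candidate, and it agrees with f on all 16 inputs.

iii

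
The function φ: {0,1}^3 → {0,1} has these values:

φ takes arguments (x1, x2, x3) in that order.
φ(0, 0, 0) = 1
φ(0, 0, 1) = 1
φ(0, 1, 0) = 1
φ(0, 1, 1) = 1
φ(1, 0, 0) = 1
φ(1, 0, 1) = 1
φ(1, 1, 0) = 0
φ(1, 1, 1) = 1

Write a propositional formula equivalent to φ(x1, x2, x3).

Only row (1,1,0) gives 0. So φ is 1 everywhere except there — the complement of the minterm x1·x2·¬x3.

φ(x1, x2, x3) = ~((x1 & x2) & ~x3)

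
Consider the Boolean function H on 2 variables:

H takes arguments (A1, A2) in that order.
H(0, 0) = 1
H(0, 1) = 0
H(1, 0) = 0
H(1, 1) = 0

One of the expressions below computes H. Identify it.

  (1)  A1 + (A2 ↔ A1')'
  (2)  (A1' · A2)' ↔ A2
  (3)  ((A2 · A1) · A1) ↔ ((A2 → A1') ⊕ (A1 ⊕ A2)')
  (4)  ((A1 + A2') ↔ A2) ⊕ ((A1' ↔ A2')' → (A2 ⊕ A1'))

4

(1) disagrees with H on (1,0) (formula → 1, table → 0); rule it out.
(2) disagrees with H on (0,0) (formula → 0, table → 1); rule it out.
(3) disagrees with H on (1,1) (formula → 1, table → 0); rule it out.
Only (4) survives; checking it on all 4 rows confirms it matches H.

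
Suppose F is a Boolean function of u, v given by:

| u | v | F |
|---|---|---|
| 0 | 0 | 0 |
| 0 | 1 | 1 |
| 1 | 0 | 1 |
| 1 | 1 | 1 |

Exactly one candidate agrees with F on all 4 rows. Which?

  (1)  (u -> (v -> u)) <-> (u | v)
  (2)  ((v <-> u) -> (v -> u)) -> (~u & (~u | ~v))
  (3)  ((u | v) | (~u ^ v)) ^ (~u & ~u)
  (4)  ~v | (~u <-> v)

(2) disagrees with F on (0,0) (formula → 1, table → 0); rule it out.
(3) disagrees with F on (0,1) (formula → 0, table → 1); rule it out.
(4) disagrees with F on (0,0) (formula → 1, table → 0); rule it out.
Only (1) survives; checking it on all 4 rows confirms it matches F.

1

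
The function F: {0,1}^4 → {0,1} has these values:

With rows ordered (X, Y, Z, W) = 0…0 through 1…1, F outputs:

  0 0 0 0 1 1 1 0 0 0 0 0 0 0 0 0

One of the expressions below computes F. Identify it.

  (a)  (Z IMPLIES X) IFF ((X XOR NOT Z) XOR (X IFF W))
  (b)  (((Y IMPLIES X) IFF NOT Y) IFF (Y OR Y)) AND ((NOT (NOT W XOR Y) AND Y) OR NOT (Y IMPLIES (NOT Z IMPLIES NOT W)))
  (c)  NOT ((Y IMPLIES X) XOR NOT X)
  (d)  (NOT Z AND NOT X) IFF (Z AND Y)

(a) disagrees with F on (0,0,0,1) (formula → 1, table → 0); rule it out.
(c) disagrees with F on (0,0,0,0) (formula → 1, table → 0); rule it out.
(d) disagrees with F on (0,0,1,0) (formula → 1, table → 0); rule it out.
That leaves (b). Evaluating it on every row reproduces the table of F exactly.

b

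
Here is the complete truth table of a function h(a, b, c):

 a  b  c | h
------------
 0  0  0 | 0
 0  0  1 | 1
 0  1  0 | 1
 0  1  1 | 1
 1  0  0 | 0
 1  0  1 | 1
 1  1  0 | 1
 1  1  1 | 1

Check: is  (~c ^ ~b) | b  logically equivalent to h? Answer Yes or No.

Check the formula against h row by row:
  a=0, b=0, c=0: formula gives 0, h = 0 ✓
  a=0, b=0, c=1: formula gives 1, h = 1 ✓
  a=0, b=1, c=0: formula gives 1, h = 1 ✓
  a=0, b=1, c=1: formula gives 1, h = 1 ✓
  a=1, b=0, c=0: formula gives 0, h = 0 ✓
  …and likewise for the remaining 3 rows.
Every row agrees, so the formula is equivalent.

Yes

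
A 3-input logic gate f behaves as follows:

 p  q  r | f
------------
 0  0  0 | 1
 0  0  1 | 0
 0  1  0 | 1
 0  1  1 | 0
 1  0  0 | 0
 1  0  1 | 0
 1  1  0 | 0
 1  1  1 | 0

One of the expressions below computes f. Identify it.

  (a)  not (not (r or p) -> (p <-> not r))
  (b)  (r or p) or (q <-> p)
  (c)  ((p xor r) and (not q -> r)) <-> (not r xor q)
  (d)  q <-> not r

a

(b) disagrees with f on (0,0,1) (formula → 1, table → 0); rule it out.
(c) disagrees with f on (0,0,0) (formula → 0, table → 1); rule it out.
(d) disagrees with f on (0,0,0) (formula → 0, table → 1); rule it out.
That leaves (a). Evaluating it on every row reproduces the table of f exactly.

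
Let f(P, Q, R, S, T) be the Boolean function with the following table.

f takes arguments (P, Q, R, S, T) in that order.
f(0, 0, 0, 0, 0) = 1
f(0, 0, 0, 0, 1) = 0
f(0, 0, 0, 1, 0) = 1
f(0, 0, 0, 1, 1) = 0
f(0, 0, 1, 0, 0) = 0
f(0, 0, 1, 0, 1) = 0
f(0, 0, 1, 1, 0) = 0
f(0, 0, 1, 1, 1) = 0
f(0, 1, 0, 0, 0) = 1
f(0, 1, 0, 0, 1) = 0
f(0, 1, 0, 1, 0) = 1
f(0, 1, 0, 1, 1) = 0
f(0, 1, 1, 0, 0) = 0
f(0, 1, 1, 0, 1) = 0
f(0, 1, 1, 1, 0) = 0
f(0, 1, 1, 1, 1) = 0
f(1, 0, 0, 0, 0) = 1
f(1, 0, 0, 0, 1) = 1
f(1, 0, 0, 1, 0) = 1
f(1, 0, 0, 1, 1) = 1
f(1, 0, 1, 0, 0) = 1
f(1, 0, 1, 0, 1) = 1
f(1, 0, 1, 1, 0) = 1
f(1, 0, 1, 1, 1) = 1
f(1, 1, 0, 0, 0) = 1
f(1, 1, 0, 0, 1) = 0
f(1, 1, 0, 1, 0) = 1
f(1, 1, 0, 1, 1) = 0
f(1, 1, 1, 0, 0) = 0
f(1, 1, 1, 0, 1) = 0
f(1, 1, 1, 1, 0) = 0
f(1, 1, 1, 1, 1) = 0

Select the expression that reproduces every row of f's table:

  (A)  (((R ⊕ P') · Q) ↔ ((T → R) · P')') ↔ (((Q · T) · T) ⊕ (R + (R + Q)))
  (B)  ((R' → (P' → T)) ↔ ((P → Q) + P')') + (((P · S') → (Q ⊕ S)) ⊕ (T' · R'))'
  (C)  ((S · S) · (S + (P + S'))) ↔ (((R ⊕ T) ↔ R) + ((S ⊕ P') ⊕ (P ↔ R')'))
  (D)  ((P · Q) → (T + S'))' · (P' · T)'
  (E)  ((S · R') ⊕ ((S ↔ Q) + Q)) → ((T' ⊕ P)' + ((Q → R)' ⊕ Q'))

B

(A) disagrees with f on (0,0,0,0,0) (formula → 0, table → 1); rule it out.
(C) disagrees with f on (0,0,0,0,0) (formula → 0, table → 1); rule it out.
(D) disagrees with f on (0,0,0,0,0) (formula → 0, table → 1); rule it out.
(E) disagrees with f on (0,0,0,0,1) (formula → 1, table → 0); rule it out.
(B) is the remaining candidate, and it agrees with f on all 32 inputs.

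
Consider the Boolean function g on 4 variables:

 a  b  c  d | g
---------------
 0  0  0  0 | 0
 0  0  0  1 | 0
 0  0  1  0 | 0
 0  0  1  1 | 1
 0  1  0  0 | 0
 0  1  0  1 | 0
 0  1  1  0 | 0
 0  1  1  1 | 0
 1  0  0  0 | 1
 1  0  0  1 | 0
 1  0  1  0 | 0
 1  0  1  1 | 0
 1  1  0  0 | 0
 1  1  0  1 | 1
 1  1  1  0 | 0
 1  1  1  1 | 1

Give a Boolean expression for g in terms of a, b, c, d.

Collect the rows where g=1 — (0,0,1,1), (1,0,0,0), (1,1,0,1), (1,1,1,1) — and write one minterm per row: ¬a·¬b·c·d, a·¬b·¬c·¬d, a·b·¬c·d, a·b·c·d. Their union (logical OR) reproduces the table exactly.

g(a, b, c, d) = (((((a' · b') · c) · d) + (((a · b') · c') · d')) + (((a · b) · c') · d)) + (((a · b) · c) · d)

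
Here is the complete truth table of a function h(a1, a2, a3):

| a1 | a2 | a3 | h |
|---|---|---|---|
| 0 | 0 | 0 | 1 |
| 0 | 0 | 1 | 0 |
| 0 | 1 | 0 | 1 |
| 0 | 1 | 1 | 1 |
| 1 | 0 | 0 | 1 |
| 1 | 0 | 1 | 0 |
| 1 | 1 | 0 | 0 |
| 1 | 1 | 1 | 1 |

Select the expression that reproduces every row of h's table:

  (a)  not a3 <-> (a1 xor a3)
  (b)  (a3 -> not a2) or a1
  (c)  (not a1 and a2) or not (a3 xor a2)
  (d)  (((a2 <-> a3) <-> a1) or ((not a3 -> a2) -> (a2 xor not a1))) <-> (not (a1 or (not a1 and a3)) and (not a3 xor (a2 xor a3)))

c

(a): at (0,0,0) it gives 0, but h = 1 — eliminated.
(b): at (0,0,1) it gives 1, but h = 0 — eliminated.
(d): at (0,1,0) it gives 0, but h = 1 — eliminated.
(c) is the remaining candidate, and it agrees with h on all 8 inputs.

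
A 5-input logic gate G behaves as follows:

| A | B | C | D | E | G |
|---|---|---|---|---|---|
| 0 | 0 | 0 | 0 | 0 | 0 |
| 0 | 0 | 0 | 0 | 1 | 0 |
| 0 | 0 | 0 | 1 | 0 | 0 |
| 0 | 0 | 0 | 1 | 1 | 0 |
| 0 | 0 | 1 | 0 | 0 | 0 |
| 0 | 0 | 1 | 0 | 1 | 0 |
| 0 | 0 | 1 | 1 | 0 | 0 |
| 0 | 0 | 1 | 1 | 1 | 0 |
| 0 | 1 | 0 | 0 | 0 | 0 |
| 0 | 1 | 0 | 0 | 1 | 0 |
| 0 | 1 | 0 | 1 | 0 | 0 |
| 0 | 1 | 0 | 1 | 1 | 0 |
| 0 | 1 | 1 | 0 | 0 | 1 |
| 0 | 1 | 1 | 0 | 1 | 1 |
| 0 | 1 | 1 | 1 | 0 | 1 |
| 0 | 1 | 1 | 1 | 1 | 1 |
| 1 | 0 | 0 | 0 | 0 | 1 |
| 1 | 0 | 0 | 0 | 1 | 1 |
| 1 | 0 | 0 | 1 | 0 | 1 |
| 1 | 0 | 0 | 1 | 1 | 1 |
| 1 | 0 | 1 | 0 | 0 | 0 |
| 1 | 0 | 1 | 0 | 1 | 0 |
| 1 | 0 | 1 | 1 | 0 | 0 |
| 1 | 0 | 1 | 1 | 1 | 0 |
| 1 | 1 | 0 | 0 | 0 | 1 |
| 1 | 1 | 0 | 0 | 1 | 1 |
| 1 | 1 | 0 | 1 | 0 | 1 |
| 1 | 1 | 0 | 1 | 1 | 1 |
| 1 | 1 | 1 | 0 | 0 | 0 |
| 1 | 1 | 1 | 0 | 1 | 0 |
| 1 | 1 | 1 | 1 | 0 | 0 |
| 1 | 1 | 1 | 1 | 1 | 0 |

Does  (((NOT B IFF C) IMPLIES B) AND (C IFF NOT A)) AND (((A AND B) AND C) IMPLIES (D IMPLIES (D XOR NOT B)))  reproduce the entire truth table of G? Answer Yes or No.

Yes

Evaluate (((NOT B IFF C) IMPLIES B) AND (C IFF NOT A)) AND (((A AND B) AND C) IMPLIES (D IMPLIES (D XOR NOT B))) on each row and compare to G:
  A=0, B=0, C=0, D=0, E=0: formula gives 0, G = 0 ✓
  A=0, B=0, C=0, D=0, E=1: formula gives 0, G = 0 ✓
  A=0, B=0, C=0, D=1, E=0: formula gives 0, G = 0 ✓
  A=0, B=0, C=0, D=1, E=1: formula gives 0, G = 0 ✓
  … (the remaining 28 rows also agree.)
Every row agrees, so the formula is equivalent.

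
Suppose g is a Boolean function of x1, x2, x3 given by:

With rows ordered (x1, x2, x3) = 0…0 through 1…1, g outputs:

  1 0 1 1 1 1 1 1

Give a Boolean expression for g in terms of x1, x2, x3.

Only row (0,0,1) gives 0. So g is 1 everywhere except there — the complement of the minterm ¬x1·¬x2·x3.

g(x1, x2, x3) = ~((~x1 & ~x2) & x3)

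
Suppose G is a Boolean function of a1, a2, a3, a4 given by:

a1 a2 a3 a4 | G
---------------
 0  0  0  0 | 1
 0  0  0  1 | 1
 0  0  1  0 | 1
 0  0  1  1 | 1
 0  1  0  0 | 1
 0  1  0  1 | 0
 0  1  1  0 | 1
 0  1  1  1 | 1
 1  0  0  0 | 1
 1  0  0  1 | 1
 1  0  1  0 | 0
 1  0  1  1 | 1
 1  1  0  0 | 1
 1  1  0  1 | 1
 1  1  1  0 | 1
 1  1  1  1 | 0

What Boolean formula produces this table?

G(a1, a2, a3, a4) = ¬(((((¬a1 ∧ a2) ∧ ¬a3) ∧ a4) ∨ (((a1 ∧ ¬a2) ∧ a3) ∧ ¬a4)) ∨ (((a1 ∧ a2) ∧ a3) ∧ a4))

The 0-rows are (0,1,0,1), (1,0,1,0), (1,1,1,1). Take each as a conjunction (¬a1·a2·¬a3·a4, a1·¬a2·a3·¬a4, a1·a2·a3·a4), form their disjunction, and complement — that gives a formula that is 1 everywhere G is.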